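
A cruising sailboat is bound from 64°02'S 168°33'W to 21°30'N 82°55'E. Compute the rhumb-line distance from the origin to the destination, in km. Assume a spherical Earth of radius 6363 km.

13589 km

Rhumb course C = atan2(Δλ, Δψ) with Δψ = ln[tan(π/4+φ₂/2)/tan(π/4+φ₁/2)] = +1.8516, Δλ = -1.8943 → C = 314.35°
d = R·|Δφ| / |cos C| = 6363·1.49284 / 0.69901 = 13589 km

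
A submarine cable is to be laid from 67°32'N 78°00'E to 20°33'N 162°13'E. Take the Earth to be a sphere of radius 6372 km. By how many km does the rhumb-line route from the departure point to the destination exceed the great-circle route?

Great circle: cos σ = sin φ₁ sin φ₂ + cos φ₁ cos φ₂ cos Δλ,  σ = 1.2021 rad → d_gc = 7659.5 km
Rhumb line: Δψ = -1.2498, q = Δφ/Δψ = 0.6561, d_rh = R√(Δφ²+q²Δλ²) = 8066.3 km
Excess = 8066.3 − 7659.5 = 406.8 ≈ 407 km

407 km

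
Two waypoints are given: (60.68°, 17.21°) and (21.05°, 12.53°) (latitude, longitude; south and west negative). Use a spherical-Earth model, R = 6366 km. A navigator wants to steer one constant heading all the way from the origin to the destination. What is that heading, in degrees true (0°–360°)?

184.8°

Meridional parts: M(φ₁)=+1.3409, M(φ₂)=+0.3759 → ΔM = -0.9650;  Δλ = -0.0817 rad
tan C = Δλ / ΔM = +0.0846 → C = 184.84°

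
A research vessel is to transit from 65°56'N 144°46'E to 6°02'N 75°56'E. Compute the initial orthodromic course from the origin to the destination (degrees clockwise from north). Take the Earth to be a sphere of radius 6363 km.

252.9°

N = sin Δλ·cos φ₂ = -0.9274;  D = cos φ₁ sin φ₂ − sin φ₁ cos φ₂ cos Δλ = -0.2850
initial course = atan2(N, D) = 252.92°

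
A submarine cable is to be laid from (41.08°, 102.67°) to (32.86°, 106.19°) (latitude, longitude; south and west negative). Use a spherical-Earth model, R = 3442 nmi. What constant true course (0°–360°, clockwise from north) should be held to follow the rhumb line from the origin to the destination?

161.1°

Meridional parts: M(φ₁)=+0.7877, M(φ₂)=+0.6078 → ΔM = -0.1799;  Δλ = +0.0614 rad
tan C = Δλ / ΔM = -0.3415 → C = 161.14°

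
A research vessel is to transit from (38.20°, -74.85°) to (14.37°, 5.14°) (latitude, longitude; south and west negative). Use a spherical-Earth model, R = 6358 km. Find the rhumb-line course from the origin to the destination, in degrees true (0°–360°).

Δψ = ln[tan(π/4+φ₂/2)/tan(π/4+φ₁/2)] = -0.4689
Δλ = +1.3961 rad (taken the short way round)
course = atan2(Δλ, Δψ) = 108.57°

108.6°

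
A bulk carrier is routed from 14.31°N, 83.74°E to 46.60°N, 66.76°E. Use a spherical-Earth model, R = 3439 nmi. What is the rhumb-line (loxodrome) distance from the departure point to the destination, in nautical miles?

Δψ = ln[tan(π/4+φ₂/2)/tan(π/4+φ₁/2)] = +0.6690;  Δφ = +0.5636 rad,  Δλ = -0.2964 rad
q = Δφ/Δψ = 0.8424
d = R·√(Δφ² + q²Δλ²) = 3439·0.61638 = 2120 nmi

2120 nmi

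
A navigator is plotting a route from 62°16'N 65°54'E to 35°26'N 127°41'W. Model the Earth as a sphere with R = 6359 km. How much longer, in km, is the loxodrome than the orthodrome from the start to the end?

3045 km

Great circle: cos σ = sin φ₁ sin φ₂ + cos φ₁ cos φ₂ cos Δλ,  σ = 1.4257 rad → d_gc = 9066.0 km
Rhumb line: Δψ = -0.7368, q = Δφ/Δψ = 0.6356, d_rh = R√(Δφ²+q²Δλ²) = 12111.0 km
Excess = 12111.0 − 9066.0 = 3045.0 ≈ 3045 km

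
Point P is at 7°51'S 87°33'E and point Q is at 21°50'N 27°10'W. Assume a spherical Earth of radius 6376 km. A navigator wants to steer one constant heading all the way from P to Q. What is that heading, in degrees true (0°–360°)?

Δψ = ln[tan(π/4+φ₂/2)/tan(π/4+φ₁/2)] = +0.5281
Δλ = -2.0022 rad (taken the short way round)
course = atan2(Δλ, Δψ) = 284.78°

284.8°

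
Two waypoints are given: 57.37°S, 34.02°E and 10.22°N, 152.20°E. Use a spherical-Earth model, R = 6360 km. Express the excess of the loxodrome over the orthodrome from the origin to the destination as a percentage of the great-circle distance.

Great circle: σ = 1.9823 rad → d_gc = Rσ = 12607.7 km
Rhumb: Δφ = +1.1797, Δλ = +2.0626, Δψ = +1.4079, q = Δφ/Δψ = 0.8379 → d_rh = R√(Δφ²+q²Δλ²) = 13308.1 km
Excess = (13308.1 − 12607.7) / 12607.7 = 700.4 / 12607.7 = 5.56% ≈ 5.6%

5.6%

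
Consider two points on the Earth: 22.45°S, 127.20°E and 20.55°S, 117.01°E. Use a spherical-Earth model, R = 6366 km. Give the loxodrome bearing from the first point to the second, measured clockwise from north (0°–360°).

Δψ = ln[tan(π/4+φ₂/2)/tan(π/4+φ₁/2)] = +0.0356
Δλ = -0.1778 rad (taken the short way round)
course = atan2(Δλ, Δψ) = 281.33°

281.3°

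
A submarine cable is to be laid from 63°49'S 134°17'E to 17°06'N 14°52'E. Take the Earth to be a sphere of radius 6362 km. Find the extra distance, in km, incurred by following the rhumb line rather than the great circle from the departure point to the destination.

Great circle: cos σ = sin φ₁ sin φ₂ + cos φ₁ cos φ₂ cos Δλ,  σ = 2.0612 rad → d_gc = 13113.5 km
Rhumb line: Δψ = +1.7616, q = Δφ/Δψ = 0.8017, d_rh = R√(Δφ²+q²Δλ²) = 13918.6 km
Excess = 13918.6 − 13113.5 = 805.1 ≈ 805 km

805 km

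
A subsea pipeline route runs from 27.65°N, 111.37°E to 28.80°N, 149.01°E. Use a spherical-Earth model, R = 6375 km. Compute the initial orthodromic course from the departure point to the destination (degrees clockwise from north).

78.9°

N = sin Δλ·cos φ₂ = +0.5352;  D = cos φ₁ sin φ₂ − sin φ₁ cos φ₂ cos Δλ = +0.1047
initial course = atan2(N, D) = 78.93°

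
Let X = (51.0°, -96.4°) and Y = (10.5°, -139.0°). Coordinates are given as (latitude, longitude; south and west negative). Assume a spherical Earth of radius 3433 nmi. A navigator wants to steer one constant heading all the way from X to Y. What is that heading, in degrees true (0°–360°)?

Δψ = ln[tan(π/4+φ₂/2)/tan(π/4+φ₁/2)] = -0.8538
Δλ = -0.7435 rad (taken the short way round)
course = atan2(Δλ, Δψ) = 221.05°

221.0°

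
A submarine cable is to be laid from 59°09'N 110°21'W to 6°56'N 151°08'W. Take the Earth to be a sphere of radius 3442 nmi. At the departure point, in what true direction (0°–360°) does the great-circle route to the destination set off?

θ = atan2( sin Δλ·cos φ₂ ,  cos φ₁ sin φ₂ − sin φ₁ cos φ₂ cos Δλ )
  = atan2(-0.6484, -0.5834) = 228.02°

228.0°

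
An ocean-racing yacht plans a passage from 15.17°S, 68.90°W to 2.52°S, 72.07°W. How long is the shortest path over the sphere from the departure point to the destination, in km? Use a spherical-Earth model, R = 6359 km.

1446 km

Haversine: a = sin²(Δφ/2)+cos φ₁ cos φ₂ sin²(Δλ/2) = 0.01287;  σ = 2·atan2(√a,√(1−a))
σ = 13.030° → d = Rσ = 6359·0.22742 = 1446 km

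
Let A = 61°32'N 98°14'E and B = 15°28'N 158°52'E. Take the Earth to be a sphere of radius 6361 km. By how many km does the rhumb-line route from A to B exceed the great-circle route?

Great circle: cos σ = sin φ₁ sin φ₂ + cos φ₁ cos φ₂ cos Δλ,  σ = 1.0931 rad → d_gc = 6953.3 km
Rhumb line: Δψ = -1.0985, q = Δφ/Δψ = 0.7319, d_rh = R√(Δφ²+q²Δλ²) = 7101.5 km
Excess = 7101.5 − 6953.3 = 148.2 ≈ 148 km

148 km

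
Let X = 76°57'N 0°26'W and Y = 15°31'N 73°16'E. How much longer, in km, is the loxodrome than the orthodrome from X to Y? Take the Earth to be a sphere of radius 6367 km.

Great circle: cos σ = sin φ₁ sin φ₂ + cos φ₁ cos φ₂ cos Δλ,  σ = 1.2433 rad → d_gc = 7916.1 km
Rhumb line: Δψ = -1.8941, q = Δφ/Δψ = 0.5661, d_rh = R√(Δφ²+q²Δλ²) = 8252.3 km
Excess = 8252.3 − 7916.1 = 336.2 ≈ 336 km

336 km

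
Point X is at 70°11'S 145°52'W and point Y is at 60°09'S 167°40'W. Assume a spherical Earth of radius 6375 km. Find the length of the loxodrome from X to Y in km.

1502 km

Δψ = ln[tan(π/4+φ₂/2)/tan(π/4+φ₁/2)] = +0.4226;  Δφ = +0.1751 rad,  Δλ = -0.3805 rad
q = Δφ/Δψ = 0.4144
d = R·√(Δφ² + q²Δλ²) = 6375·0.23563 = 1502 km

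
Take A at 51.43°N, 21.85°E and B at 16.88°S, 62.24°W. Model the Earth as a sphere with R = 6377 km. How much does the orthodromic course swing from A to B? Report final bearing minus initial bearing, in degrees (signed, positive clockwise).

-35.9°

At departure: θ₁ = atan2(sin Δλ cos φ₂, cos φ₁ sin φ₂ − sin φ₁ cos φ₂ cos Δλ) = 254.83°
At arrival: θ₂ = atan2(sin Δλ cos φ₁, −cos φ₂ sin φ₁ + sin φ₂ cos φ₁ cos Δλ) = 218.96°
Δθ = θ₂ − θ₁ = -35.9°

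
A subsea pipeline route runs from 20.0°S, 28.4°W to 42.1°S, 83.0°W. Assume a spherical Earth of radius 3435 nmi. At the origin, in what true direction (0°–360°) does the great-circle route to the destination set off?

θ = atan2( sin Δλ·cos φ₂ ,  cos φ₁ sin φ₂ − sin φ₁ cos φ₂ cos Δλ )
  = atan2(-0.6048, -0.4830) = 231.39°

231.4°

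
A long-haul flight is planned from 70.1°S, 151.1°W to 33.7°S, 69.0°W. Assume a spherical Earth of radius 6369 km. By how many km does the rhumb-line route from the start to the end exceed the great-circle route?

Great circle: cos σ = sin φ₁ sin φ₂ + cos φ₁ cos φ₂ cos Δλ,  σ = 0.9756 rad → d_gc = 6213.9 km
Rhumb line: Δψ = +1.1152, q = Δφ/Δψ = 0.5697, d_rh = R√(Δφ²+q²Δλ²) = 6588.0 km
Excess = 6588.0 − 6213.9 = 374.1 ≈ 374 km

374 km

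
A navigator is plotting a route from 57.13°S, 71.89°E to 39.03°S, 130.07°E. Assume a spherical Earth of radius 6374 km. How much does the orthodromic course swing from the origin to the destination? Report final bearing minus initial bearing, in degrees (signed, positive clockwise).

-45.5°

Initial bearing θ₁ = atan2(sin Δλ cos φ₂, cos φ₁ sin φ₂ − sin φ₁ cos φ₂ cos Δλ) = 89.81°
Final bearing θ₂ = (initial bearing from the destination back to the start) + 180° = 44.32°
Δθ = θ₂ − θ₁ = -45.5°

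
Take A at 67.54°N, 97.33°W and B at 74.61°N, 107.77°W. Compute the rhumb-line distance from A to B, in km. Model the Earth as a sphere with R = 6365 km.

869 km

Δψ = ln[tan(π/4+φ₂/2)/tan(π/4+φ₁/2)] = +0.3849;  Δφ = +0.1234 rad,  Δλ = -0.1822 rad
q = Δφ/Δψ = 0.3206
d = R·√(Δφ² + q²Δλ²) = 6365·0.13652 = 869 km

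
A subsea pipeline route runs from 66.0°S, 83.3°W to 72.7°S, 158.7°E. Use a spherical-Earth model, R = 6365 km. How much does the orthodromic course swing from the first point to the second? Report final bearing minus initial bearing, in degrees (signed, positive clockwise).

At departure: θ₁ = atan2(sin Δλ cos φ₂, cos φ₁ sin φ₂ − sin φ₁ cos φ₂ cos Δλ) = 206.97°
At arrival: θ₂ = atan2(sin Δλ cos φ₁, −cos φ₂ sin φ₁ + sin φ₂ cos φ₁ cos Δλ) = 321.65°
Δθ = θ₂ − θ₁ = +114.7°

+114.7°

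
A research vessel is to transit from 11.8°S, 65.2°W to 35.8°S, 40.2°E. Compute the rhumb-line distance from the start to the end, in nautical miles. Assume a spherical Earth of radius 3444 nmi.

Δψ = ln[tan(π/4+φ₂/2)/tan(π/4+φ₁/2)] = -0.4625;  Δφ = -0.4189 rad,  Δλ = +1.8396 rad
q = Δφ/Δψ = 0.9056
d = R·√(Δφ² + q²Δλ²) = 3444·1.71777 = 5916 nmi

5916 nmi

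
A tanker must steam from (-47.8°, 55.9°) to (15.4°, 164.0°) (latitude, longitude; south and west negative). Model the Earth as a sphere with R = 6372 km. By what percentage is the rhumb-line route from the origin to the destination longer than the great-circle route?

Great circle: σ = 1.9800 rad → d_gc = Rσ = 12616.8 km
Rhumb: Δφ = +1.1030, Δλ = +1.8867, Δψ = +1.2243, q = Δφ/Δψ = 0.9009 → d_rh = R√(Δφ²+q²Δλ²) = 12911.8 km
Excess = (12911.8 − 12616.8) / 12616.8 = 295.0 / 12616.8 = 2.34% ≈ 2.3%

2.3%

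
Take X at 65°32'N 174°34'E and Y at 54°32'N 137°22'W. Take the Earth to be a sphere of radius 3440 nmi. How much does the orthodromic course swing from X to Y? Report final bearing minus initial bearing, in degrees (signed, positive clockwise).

At departure: θ₁ = atan2(sin Δλ cos φ₂, cos φ₁ sin φ₂ − sin φ₁ cos φ₂ cos Δλ) = 92.07°
At arrival: θ₂ = atan2(sin Δλ cos φ₁, −cos φ₂ sin φ₁ + sin φ₂ cos φ₁ cos Δλ) = 134.49°
Δθ = θ₂ − θ₁ = +42.4°

+42.4°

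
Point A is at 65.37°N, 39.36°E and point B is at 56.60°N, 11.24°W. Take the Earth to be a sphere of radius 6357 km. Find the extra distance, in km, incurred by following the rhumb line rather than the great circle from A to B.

72 km

Great circle: cos σ = sin φ₁ sin φ₂ + cos φ₁ cos φ₂ cos Δλ,  σ = 0.4406 rad → d_gc = 2800.7 km
Rhumb line: Δψ = -0.3179, q = Δφ/Δψ = 0.4815, d_rh = R√(Δφ²+q²Δλ²) = 2872.8 km
Excess = 2872.8 − 2800.7 = 72.1 ≈ 72 km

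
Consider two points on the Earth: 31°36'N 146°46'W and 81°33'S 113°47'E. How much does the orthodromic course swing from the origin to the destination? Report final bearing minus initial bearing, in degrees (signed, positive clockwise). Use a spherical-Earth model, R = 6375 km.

Initial bearing θ₁ = atan2(sin Δλ cos φ₂, cos φ₁ sin φ₂ − sin φ₁ cos φ₂ cos Δλ) = 189.91°
Final bearing θ₂ = (initial bearing from the destination back to the start) + 180° = 274.17°
Δθ = θ₂ − θ₁ = +84.3°

+84.3°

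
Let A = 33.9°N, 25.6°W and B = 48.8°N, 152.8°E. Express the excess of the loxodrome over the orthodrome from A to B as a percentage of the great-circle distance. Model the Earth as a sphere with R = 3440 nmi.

37.5%

Great circle: σ = 1.6980 rad → d_gc = Rσ = 5841.1 nmi
Rhumb: Δφ = +0.2601, Δλ = +3.1137, Δψ = +0.3489, q = Δφ/Δψ = 0.7453 → d_rh = R√(Δφ²+q²Δλ²) = 8032.5 nmi
Excess = (8032.5 − 5841.1) / 5841.1 = 2191.4 / 5841.1 = 37.52% ≈ 37.5%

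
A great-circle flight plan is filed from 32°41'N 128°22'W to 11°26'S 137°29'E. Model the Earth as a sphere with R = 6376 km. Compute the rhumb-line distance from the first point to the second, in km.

Rhumb course C = atan2(Δλ, Δψ) with Δψ = ln[tan(π/4+φ₂/2)/tan(π/4+φ₁/2)] = -0.8050, Δλ = -1.6432 → C = 243.90°
d = R·|Δφ| / |cos C| = 6376·0.76998 / 0.43995 = 11159 km

11159 km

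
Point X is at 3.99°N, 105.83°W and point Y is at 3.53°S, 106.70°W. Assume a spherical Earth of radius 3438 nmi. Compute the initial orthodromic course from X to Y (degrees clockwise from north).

θ = atan2( sin Δλ·cos φ₂ ,  cos φ₁ sin φ₂ − sin φ₁ cos φ₂ cos Δλ )
  = atan2(-0.0152, -0.1309) = 186.61°

186.6°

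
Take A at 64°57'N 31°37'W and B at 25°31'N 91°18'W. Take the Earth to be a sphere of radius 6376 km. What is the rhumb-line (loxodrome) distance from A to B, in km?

6200 km

Rhumb course C = atan2(Δλ, Δψ) with Δψ = ln[tan(π/4+φ₂/2)/tan(π/4+φ₁/2)] = -1.0435, Δλ = -1.0417 → C = 224.95°
d = R·|Δφ| / |cos C| = 6376·0.68824 / 0.70774 = 6200 km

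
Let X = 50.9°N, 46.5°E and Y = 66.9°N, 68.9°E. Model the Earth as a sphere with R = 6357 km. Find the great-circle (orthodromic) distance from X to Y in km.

cos σ = sin φ₁ sin φ₂ + cos φ₁ cos φ₂ cos Δλ
      = sin(50.90°)sin(66.90°) + cos(50.90°)cos(66.90°)cos(22.40°) = 0.9426
σ = 19.509° → d = Rσ = 6357·0.34049 = 2164 km

2164 km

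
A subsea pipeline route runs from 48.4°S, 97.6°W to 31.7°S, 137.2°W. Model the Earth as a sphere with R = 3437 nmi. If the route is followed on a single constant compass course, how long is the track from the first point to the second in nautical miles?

Rhumb course C = atan2(Δλ, Δψ) with Δψ = ln[tan(π/4+φ₂/2)/tan(π/4+φ₁/2)] = +0.3841, Δλ = -0.6912 → C = 299.06°
d = R·|Δφ| / |cos C| = 3437·0.29147 / 0.48574 = 2062 nmi

2062 nmi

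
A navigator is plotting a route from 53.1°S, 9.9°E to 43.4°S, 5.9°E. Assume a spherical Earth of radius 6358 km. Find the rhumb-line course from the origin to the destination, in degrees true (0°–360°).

344.7°

Meridional parts: M(φ₁)=-1.0977, M(φ₂)=-0.8424 → ΔM = +0.2553;  Δλ = -0.0698 rad
tan C = Δλ / ΔM = -0.2734 → C = 344.71°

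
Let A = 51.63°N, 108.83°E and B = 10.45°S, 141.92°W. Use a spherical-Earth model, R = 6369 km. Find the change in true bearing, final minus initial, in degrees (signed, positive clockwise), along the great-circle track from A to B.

+60.1°

Initial bearing θ₁ = atan2(sin Δλ cos φ₂, cos φ₁ sin φ₂ − sin φ₁ cos φ₂ cos Δλ) = 81.33°
Final bearing θ₂ = (initial bearing from the destination back to the start) + 180° = 141.39°
Δθ = θ₂ − θ₁ = +60.1°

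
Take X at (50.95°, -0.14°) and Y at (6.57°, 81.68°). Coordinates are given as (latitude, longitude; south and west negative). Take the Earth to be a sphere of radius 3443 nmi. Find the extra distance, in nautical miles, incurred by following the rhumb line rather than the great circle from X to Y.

Great circle: cos σ = sin φ₁ sin φ₂ + cos φ₁ cos φ₂ cos Δλ,  σ = 1.3919 rad → d_gc = 4792.4 nmi
Rhumb line: Δψ = -0.9218, q = Δφ/Δψ = 0.8403, d_rh = R√(Δφ²+q²Δλ²) = 4917.4 nmi
Excess = 4917.4 − 4792.4 = 125.0 ≈ 125 nmi

125 nmi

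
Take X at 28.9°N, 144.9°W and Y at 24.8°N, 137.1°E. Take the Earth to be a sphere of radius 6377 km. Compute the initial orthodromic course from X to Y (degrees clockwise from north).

287.3°

N = sin Δλ·cos φ₂ = -0.8879;  D = cos φ₁ sin φ₂ − sin φ₁ cos φ₂ cos Δλ = +0.2760
initial course = atan2(N, D) = 287.27°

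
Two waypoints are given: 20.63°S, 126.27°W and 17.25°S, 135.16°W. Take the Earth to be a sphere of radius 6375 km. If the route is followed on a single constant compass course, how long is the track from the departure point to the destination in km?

1008 km

Rhumb course C = atan2(Δλ, Δψ) with Δψ = ln[tan(π/4+φ₂/2)/tan(π/4+φ₁/2)] = +0.0624, Δλ = -0.1552 → C = 291.90°
d = R·|Δφ| / |cos C| = 6375·0.05899 / 0.37302 = 1008 km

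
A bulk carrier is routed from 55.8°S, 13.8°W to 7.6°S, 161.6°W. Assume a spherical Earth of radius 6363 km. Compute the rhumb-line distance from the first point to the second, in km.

14247 km

Δψ = ln[tan(π/4+φ₂/2)/tan(π/4+φ₁/2)] = +1.0458;  Δφ = +0.8412 rad,  Δλ = -2.5796 rad
q = Δφ/Δψ = 0.8044
d = R·√(Δφ² + q²Δλ²) = 6363·2.23911 = 14247 km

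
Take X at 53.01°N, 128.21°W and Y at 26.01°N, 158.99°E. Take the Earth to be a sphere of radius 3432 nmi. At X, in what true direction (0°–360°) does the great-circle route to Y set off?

273.4°

θ = atan2( sin Δλ·cos φ₂ ,  cos φ₁ sin φ₂ − sin φ₁ cos φ₂ cos Δλ )
  = atan2(-0.8585, +0.0516) = 273.44°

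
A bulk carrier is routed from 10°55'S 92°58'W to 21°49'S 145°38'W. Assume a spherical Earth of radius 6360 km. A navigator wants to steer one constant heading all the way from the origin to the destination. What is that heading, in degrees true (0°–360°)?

257.8°

Δψ = ln[tan(π/4+φ₂/2)/tan(π/4+φ₁/2)] = -0.1986
Δλ = -0.9192 rad (taken the short way round)
course = atan2(Δλ, Δψ) = 257.81°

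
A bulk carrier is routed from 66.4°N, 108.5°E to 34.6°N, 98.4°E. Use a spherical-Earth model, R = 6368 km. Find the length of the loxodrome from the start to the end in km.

Rhumb course C = atan2(Δλ, Δψ) with Δψ = ln[tan(π/4+φ₂/2)/tan(π/4+φ₁/2)] = -0.9215, Δλ = -0.1763 → C = 190.83°
d = R·|Δφ| / |cos C| = 6368·0.55501 / 0.98219 = 3598 km

3598 km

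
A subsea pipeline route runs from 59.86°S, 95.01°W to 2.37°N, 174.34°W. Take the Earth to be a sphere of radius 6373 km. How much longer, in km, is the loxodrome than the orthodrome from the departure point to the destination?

Great circle: cos σ = sin φ₁ sin φ₂ + cos φ₁ cos φ₂ cos Δλ,  σ = 1.5136 rad → d_gc = 9646.4 km
Rhumb line: Δψ = +1.3535, q = Δφ/Δψ = 0.8025, d_rh = R√(Δφ²+q²Δλ²) = 9902.1 km
Excess = 9902.1 − 9646.4 = 255.7 ≈ 256 km

256 km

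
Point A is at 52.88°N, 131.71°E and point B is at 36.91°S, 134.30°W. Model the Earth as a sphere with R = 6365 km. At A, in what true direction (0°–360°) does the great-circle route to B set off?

111.7°

N = sin Δλ·cos φ₂ = +0.7976;  D = cos φ₁ sin φ₂ − sin φ₁ cos φ₂ cos Δλ = -0.3181
initial course = atan2(N, D) = 111.74°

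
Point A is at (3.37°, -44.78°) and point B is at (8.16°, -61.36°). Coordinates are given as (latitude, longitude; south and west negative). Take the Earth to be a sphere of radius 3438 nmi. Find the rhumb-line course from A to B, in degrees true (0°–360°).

286.2°

Meridional parts: M(φ₁)=+0.0589, M(φ₂)=+0.1429 → ΔM = +0.0841;  Δλ = -0.2894 rad
tan C = Δλ / ΔM = -3.4428 → C = 286.20°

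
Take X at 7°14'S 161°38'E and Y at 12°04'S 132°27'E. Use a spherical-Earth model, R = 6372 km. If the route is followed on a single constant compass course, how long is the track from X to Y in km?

3243 km

Rhumb course C = atan2(Δλ, Δψ) with Δψ = ln[tan(π/4+φ₂/2)/tan(π/4+φ₁/2)] = -0.0856, Δλ = -0.5093 → C = 260.46°
d = R·|Δφ| / |cos C| = 6372·0.08436 / 0.16573 = 3243 km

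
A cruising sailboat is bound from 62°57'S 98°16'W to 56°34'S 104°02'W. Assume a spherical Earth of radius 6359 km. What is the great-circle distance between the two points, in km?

cos σ = sin φ₁ sin φ₂ + cos φ₁ cos φ₂ cos Δλ
      = sin(-62.95°)sin(-56.57°) + cos(-62.95°)cos(-56.57°)cos(-5.77°) = 0.9925
σ = 7.007° → d = Rσ = 6359·0.12229 = 778 km

778 km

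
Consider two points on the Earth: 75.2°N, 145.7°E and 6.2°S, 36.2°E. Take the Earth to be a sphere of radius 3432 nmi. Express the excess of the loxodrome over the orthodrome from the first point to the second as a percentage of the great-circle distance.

7.9%

Great circle: σ = 1.7611 rad → d_gc = Rσ = 6044.2 nmi
Rhumb: Δφ = -1.4207, Δλ = -1.9111, Δψ = -2.1496, q = Δφ/Δψ = 0.6609 → d_rh = R√(Δφ²+q²Δλ²) = 6524.2 nmi
Excess = (6524.2 − 6044.2) / 6044.2 = 480.0 / 6044.2 = 7.94% ≈ 7.9%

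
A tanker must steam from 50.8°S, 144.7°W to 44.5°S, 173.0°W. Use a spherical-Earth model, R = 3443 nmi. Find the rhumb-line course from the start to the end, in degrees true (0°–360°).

288.3°

Δψ = ln[tan(π/4+φ₂/2)/tan(π/4+φ₁/2)] = +0.1635
Δλ = -0.4939 rad (taken the short way round)
course = atan2(Δλ, Δψ) = 288.32°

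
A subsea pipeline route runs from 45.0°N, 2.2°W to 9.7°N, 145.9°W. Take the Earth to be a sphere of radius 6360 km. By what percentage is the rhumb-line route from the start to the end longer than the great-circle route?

Great circle: σ = 2.0293 rad → d_gc = Rσ = 12906.2 km
Rhumb: Δφ = -0.6161, Δλ = -2.5080, Δψ = -0.7113, q = Δφ/Δψ = 0.8662 → d_rh = R√(Δφ²+q²Δλ²) = 14361.9 km
Excess = (14361.9 − 12906.2) / 12906.2 = 1455.7 / 12906.2 = 11.28% ≈ 11.3%

11.3%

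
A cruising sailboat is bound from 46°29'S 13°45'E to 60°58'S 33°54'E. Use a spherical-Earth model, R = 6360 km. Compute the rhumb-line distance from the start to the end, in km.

2072 km

Δψ = ln[tan(π/4+φ₂/2)/tan(π/4+φ₁/2)] = -0.4327;  Δφ = -0.2528 rad,  Δλ = +0.3517 rad
q = Δφ/Δψ = 0.5842
d = R·√(Δφ² + q²Δλ²) = 6360·0.32573 = 2072 km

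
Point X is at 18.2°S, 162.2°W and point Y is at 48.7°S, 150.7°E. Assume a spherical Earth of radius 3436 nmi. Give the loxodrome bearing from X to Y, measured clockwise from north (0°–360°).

Meridional parts: M(φ₁)=-0.3231, M(φ₂)=-0.9759 → ΔM = -0.6527;  Δλ = -0.8221 rad
tan C = Δλ / ΔM = +1.2594 → C = 231.55°

231.5°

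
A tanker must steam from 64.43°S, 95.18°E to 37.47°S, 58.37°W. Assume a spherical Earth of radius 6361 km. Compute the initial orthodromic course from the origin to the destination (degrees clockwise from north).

201.4°

θ = atan2( sin Δλ·cos φ₂ ,  cos φ₁ sin φ₂ − sin φ₁ cos φ₂ cos Δλ )
  = atan2(-0.3535, -0.9036) = 201.37°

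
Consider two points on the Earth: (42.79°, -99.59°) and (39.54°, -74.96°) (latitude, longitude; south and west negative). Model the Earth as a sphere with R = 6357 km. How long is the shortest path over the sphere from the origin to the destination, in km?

2081 km

cos σ = sin φ₁ sin φ₂ + cos φ₁ cos φ₂ cos Δλ
      = sin(42.79°)sin(39.54°) + cos(42.79°)cos(39.54°)cos(24.63°) = 0.9469
σ = 18.755° → d = Rσ = 6357·0.32734 = 2081 km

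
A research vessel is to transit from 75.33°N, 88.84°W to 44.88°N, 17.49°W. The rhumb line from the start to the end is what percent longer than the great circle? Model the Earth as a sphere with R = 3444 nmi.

5.1%

Great circle: σ = 0.7377 rad → d_gc = Rσ = 2540.7 nmi
Rhumb: Δφ = -0.5315, Δλ = +1.2453, Δψ = -1.1717, q = Δφ/Δψ = 0.4536 → d_rh = R√(Δφ²+q²Δλ²) = 2671.0 nmi
Excess = (2671.0 − 2540.7) / 2540.7 = 130.3 / 2540.7 = 5.13% ≈ 5.1%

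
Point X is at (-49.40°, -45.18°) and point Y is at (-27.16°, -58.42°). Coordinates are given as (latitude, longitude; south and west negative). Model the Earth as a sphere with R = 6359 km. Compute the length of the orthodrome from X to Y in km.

2715 km

Haversine: a = sin²(Δφ/2)+cos φ₁ cos φ₂ sin²(Δλ/2) = 0.04489;  σ = 2·atan2(√a,√(1−a))
σ = 24.465° → d = Rσ = 6359·0.42699 = 2715 km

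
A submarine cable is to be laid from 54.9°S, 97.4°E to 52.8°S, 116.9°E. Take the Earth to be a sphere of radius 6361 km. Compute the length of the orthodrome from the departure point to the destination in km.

1294 km

cos σ = sin φ₁ sin φ₂ + cos φ₁ cos φ₂ cos Δλ
      = sin(-54.90°)sin(-52.80°) + cos(-54.90°)cos(-52.80°)cos(19.50°) = 0.9794
σ = 11.653° → d = Rσ = 6361·0.20339 = 1294 km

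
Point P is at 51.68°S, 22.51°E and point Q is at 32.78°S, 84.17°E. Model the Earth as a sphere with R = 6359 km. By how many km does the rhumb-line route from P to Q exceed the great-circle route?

127 km

Great circle: cos σ = sin φ₁ sin φ₂ + cos φ₁ cos φ₂ cos Δλ,  σ = 0.8336 rad → d_gc = 5300.6 km
Rhumb line: Δψ = +0.4510, q = Δφ/Δψ = 0.7315, d_rh = R√(Δφ²+q²Δλ²) = 5427.4 km
Excess = 5427.4 − 5300.6 = 126.8 ≈ 127 km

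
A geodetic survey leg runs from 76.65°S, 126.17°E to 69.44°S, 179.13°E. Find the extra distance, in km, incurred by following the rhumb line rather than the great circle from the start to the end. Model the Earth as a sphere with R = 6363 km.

Great circle: cos σ = sin φ₁ sin φ₂ + cos φ₁ cos φ₂ cos Δλ,  σ = 0.2843 rad → d_gc = 1809.2 km
Rhumb line: Δψ = +0.4381, q = Δφ/Δψ = 0.2872, d_rh = R√(Δφ²+q²Δλ²) = 1869.5 km
Excess = 1869.5 − 1809.2 = 60.3 ≈ 60 km

60 km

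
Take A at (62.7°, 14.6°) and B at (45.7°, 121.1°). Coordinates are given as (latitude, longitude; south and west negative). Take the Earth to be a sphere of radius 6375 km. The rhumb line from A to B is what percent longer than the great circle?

Great circle: σ = 0.9944 rad → d_gc = Rσ = 6339.4 km
Rhumb: Δφ = -0.2967, Δλ = +1.8588, Δψ = -0.5166, q = Δφ/Δψ = 0.5744 → d_rh = R√(Δφ²+q²Δλ²) = 7064.3 km
Excess = (7064.3 − 6339.4) / 6339.4 = 724.9 / 6339.4 = 11.43% ≈ 11.4%

11.4%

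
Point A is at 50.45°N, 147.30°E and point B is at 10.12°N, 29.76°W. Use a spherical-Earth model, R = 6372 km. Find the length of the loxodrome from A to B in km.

Δψ = ln[tan(π/4+φ₂/2)/tan(π/4+φ₁/2)] = -0.8454;  Δφ = -0.7039 rad,  Δλ = -3.0903 rad
q = Δφ/Δψ = 0.8326
d = R·√(Δφ² + q²Δλ²) = 6372·2.66753 = 16998 km

16998 km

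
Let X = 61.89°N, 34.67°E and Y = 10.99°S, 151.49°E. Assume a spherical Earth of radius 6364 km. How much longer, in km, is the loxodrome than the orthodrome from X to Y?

Great circle: cos σ = sin φ₁ sin φ₂ + cos φ₁ cos φ₂ cos Δλ,  σ = 1.9572 rad → d_gc = 12455.5 km
Rhumb line: Δψ = -1.5779, q = Δφ/Δψ = 0.8061, d_rh = R√(Δφ²+q²Δλ²) = 13226.5 km
Excess = 13226.5 − 12455.5 = 771.0 ≈ 771 km

771 km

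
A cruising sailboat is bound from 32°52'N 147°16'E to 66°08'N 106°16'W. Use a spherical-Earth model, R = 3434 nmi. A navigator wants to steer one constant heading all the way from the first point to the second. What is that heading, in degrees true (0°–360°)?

Δψ = ln[tan(π/4+φ₂/2)/tan(π/4+φ₁/2)] = +0.9463
Δλ = +1.8582 rad (taken the short way round)
course = atan2(Δλ, Δψ) = 63.01°

63.0°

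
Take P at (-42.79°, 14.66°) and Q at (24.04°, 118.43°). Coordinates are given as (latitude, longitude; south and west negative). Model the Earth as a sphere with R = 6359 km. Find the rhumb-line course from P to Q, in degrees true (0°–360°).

55.2°

Meridional parts: M(φ₁)=-0.8278, M(φ₂)=+0.4325 → ΔM = +1.2603;  Δλ = +1.8111 rad
tan C = Δλ / ΔM = +1.4371 → C = 55.17°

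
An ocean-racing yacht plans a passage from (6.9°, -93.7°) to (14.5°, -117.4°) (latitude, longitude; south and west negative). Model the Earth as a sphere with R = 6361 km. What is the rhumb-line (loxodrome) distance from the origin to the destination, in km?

2718 km

Rhumb course C = atan2(Δλ, Δψ) with Δψ = ln[tan(π/4+φ₂/2)/tan(π/4+φ₁/2)] = +0.1351, Δλ = -0.4136 → C = 288.09°
d = R·|Δφ| / |cos C| = 6361·0.13265 / 0.31047 = 2718 km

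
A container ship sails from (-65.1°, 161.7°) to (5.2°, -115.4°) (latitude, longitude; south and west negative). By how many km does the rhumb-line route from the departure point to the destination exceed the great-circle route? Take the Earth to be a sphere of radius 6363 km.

Great circle: cos σ = sin φ₁ sin φ₂ + cos φ₁ cos φ₂ cos Δλ,  σ = 1.6012 rad → d_gc = 10188.3 km
Rhumb line: Δψ = +1.6015, q = Δφ/Δψ = 0.7661, d_rh = R√(Δφ²+q²Δλ²) = 10521.6 km
Excess = 10521.6 − 10188.3 = 333.3 ≈ 333 km

333 km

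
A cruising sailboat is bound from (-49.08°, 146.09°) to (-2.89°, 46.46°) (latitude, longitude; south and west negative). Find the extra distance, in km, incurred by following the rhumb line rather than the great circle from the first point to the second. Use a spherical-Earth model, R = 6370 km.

Great circle: cos σ = sin φ₁ sin φ₂ + cos φ₁ cos φ₂ cos Δλ,  σ = 1.6422 rad → d_gc = 10460.8 km
Rhumb line: Δψ = +0.9355, q = Δφ/Δψ = 0.8618, d_rh = R√(Δφ²+q²Δλ²) = 10839.2 km
Excess = 10839.2 − 10460.8 = 378.4 ≈ 378 km

378 km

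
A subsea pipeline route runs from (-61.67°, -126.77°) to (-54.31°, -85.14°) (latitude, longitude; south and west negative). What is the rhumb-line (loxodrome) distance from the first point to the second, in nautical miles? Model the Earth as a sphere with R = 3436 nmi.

Rhumb course C = atan2(Δλ, Δψ) with Δψ = ln[tan(π/4+φ₂/2)/tan(π/4+φ₁/2)] = +0.2434, Δλ = +0.7266 → C = 71.48°
d = R·|Δφ| / |cos C| = 3436·0.12846 / 0.31761 = 1390 nmi

1390 nmi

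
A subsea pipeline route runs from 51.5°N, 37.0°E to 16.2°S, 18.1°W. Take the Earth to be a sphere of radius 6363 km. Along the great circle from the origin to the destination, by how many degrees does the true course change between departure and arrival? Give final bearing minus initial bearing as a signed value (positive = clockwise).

Initial bearing θ₁ = atan2(sin Δλ cos φ₂, cos φ₁ sin φ₂ − sin φ₁ cos φ₂ cos Δλ) = 232.53°
Final bearing θ₂ = (initial bearing from the destination back to the start) + 180° = 210.96°
Δθ = θ₂ − θ₁ = -21.6°

-21.6°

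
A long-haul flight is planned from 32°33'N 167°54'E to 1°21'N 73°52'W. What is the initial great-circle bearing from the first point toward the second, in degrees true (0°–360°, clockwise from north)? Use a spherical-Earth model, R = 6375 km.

72.7°

N = sin Δλ·cos φ₂ = +0.8808;  D = cos φ₁ sin φ₂ − sin φ₁ cos φ₂ cos Δλ = +0.2743
initial course = atan2(N, D) = 72.70°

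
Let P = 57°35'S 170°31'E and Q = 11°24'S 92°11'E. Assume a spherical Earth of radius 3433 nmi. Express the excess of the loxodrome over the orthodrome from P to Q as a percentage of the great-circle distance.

3.2%

Great circle: σ = 1.2942 rad → d_gc = Rσ = 4442.9 nmi
Rhumb: Δφ = +0.8061, Δλ = -1.3672, Δψ = +1.0352, q = Δφ/Δψ = 0.7786 → d_rh = R√(Δφ²+q²Δλ²) = 4583.9 nmi
Excess = (4583.9 − 4442.9) / 4442.9 = 141.0 / 4442.9 = 3.17% ≈ 3.2%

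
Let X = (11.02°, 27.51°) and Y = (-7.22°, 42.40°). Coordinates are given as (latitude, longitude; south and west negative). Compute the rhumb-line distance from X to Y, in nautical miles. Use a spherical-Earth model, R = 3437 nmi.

Rhumb course C = atan2(Δλ, Δψ) with Δψ = ln[tan(π/4+φ₂/2)/tan(π/4+φ₁/2)] = -0.3199, Δλ = +0.2599 → C = 140.91°
d = R·|Δφ| / |cos C| = 3437·0.31835 / 0.77614 = 1410 nmi

1410 nmi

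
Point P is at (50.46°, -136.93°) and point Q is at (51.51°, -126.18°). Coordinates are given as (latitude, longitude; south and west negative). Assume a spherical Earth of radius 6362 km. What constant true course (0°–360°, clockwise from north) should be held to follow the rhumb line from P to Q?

81.2°

Meridional parts: M(φ₁)=+1.0232, M(φ₂)=+1.0523 → ΔM = +0.0291;  Δλ = +0.1876 rad
tan C = Δλ / ΔM = +6.4448 → C = 81.18°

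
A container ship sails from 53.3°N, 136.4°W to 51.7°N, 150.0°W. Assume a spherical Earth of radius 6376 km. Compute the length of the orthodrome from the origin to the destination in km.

937 km

cos σ = sin φ₁ sin φ₂ + cos φ₁ cos φ₂ cos Δλ
      = sin(53.30°)sin(51.70°) + cos(53.30°)cos(51.70°)cos(-13.60°) = 0.9892
σ = 8.419° → d = Rσ = 6376·0.14693 = 937 km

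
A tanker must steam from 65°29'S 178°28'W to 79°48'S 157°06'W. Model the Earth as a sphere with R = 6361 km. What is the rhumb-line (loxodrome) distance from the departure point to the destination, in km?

1723 km

Rhumb course C = atan2(Δλ, Δψ) with Δψ = ln[tan(π/4+φ₂/2)/tan(π/4+φ₁/2)] = -0.8897, Δλ = +0.3729 → C = 157.26°
d = R·|Δφ| / |cos C| = 6361·0.24987 / 0.92227 = 1723 km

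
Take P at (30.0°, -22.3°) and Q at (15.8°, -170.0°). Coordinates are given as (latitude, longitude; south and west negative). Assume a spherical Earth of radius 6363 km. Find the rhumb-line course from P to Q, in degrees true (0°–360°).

Δψ = ln[tan(π/4+φ₂/2)/tan(π/4+φ₁/2)] = -0.2700
Δλ = -2.5779 rad (taken the short way round)
course = atan2(Δλ, Δψ) = 264.02°

264.0°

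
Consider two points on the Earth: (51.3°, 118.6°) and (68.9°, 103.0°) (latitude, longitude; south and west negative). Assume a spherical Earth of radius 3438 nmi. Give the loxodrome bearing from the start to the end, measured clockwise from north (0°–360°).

336.8°

Δψ = ln[tan(π/4+φ₂/2)/tan(π/4+φ₁/2)] = +0.6342
Δλ = -0.2723 rad (taken the short way round)
course = atan2(Δλ, Δψ) = 336.77°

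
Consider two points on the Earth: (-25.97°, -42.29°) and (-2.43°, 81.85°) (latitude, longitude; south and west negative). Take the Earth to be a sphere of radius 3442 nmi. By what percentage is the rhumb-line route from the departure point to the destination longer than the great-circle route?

Great circle: σ = 2.0778 rad → d_gc = Rσ = 7151.7 nmi
Rhumb: Δφ = +0.4109, Δλ = +2.1667, Δψ = +0.4272, q = Δφ/Δψ = 0.9617 → d_rh = R√(Δφ²+q²Δλ²) = 7310.2 nmi
Excess = (7310.2 − 7151.7) / 7151.7 = 158.5 / 7151.7 = 2.22% ≈ 2.2%

2.2%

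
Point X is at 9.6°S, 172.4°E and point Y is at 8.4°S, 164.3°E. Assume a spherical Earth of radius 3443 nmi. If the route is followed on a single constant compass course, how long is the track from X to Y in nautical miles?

Δψ = ln[tan(π/4+φ₂/2)/tan(π/4+φ₁/2)] = +0.0212;  Δφ = +0.0209 rad,  Δλ = -0.1414 rad
q = Δφ/Δψ = 0.9877
d = R·√(Δφ² + q²Δλ²) = 3443·0.14119 = 486 nmi

486 nmi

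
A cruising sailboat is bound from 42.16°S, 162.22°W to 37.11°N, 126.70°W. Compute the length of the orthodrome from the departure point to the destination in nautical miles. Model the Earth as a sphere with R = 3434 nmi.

5132 nmi

Haversine: a = sin²(Δφ/2)+cos φ₁ cos φ₂ sin²(Δλ/2) = 0.46191;  σ = 2·atan2(√a,√(1−a))
σ = 85.631° → d = Rσ = 3434·1.49455 = 5132 nmi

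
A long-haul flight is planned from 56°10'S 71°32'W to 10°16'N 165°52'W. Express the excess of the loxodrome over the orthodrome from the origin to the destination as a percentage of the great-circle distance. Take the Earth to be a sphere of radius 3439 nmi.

Great circle: σ = 1.7614 rad → d_gc = Rσ = 6057.4 nmi
Rhumb: Δφ = +1.1595, Δλ = -1.6464, Δψ = +1.3704, q = Δφ/Δψ = 0.8461 → d_rh = R√(Δφ²+q²Δλ²) = 6232.9 nmi
Excess = (6232.9 − 6057.4) / 6057.4 = 175.5 / 6057.4 = 2.90% ≈ 2.9%

2.9%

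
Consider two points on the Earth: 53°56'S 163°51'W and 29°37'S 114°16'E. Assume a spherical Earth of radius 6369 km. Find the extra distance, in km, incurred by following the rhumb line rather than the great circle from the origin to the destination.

Great circle: cos σ = sin φ₁ sin φ₂ + cos φ₁ cos φ₂ cos Δλ,  σ = 1.0795 rad → d_gc = 6875.6 km
Rhumb line: Δψ = +0.5806, q = Δφ/Δψ = 0.7310, d_rh = R√(Δφ²+q²Δλ²) = 7181.5 km
Excess = 7181.5 − 6875.6 = 305.9 ≈ 306 km

306 km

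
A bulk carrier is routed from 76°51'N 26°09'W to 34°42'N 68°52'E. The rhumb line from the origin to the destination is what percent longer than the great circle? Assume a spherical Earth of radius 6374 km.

Great circle: σ = 1.0027 rad → d_gc = Rσ = 6391.5 km
Rhumb: Δφ = -0.7357, Δλ = +1.6584, Δψ = -1.5141, q = Δφ/Δψ = 0.4859 → d_rh = R√(Δφ²+q²Δλ²) = 6954.4 km
Excess = (6954.4 − 6391.5) / 6391.5 = 562.9 / 6391.5 = 8.81% ≈ 8.8%

8.8%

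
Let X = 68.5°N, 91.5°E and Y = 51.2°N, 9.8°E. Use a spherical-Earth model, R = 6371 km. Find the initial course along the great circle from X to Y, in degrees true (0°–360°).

N = sin Δλ·cos φ₂ = -0.6200;  D = cos φ₁ sin φ₂ − sin φ₁ cos φ₂ cos Δλ = +0.2015
initial course = atan2(N, D) = 288.00°

288.0°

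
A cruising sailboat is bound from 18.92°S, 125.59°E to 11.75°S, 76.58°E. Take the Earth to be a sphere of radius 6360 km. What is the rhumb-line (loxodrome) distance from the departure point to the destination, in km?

5303 km

Rhumb course C = atan2(Δλ, Δψ) with Δψ = ln[tan(π/4+φ₂/2)/tan(π/4+φ₁/2)] = +0.1299, Δλ = -0.8554 → C = 278.63°
d = R·|Δφ| / |cos C| = 6360·0.12514 / 0.15009 = 5303 km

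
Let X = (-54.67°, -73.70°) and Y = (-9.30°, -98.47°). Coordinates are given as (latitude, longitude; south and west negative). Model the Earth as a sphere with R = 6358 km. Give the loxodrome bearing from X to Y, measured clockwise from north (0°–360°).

336.2°

Δψ = ln[tan(π/4+φ₂/2)/tan(π/4+φ₁/2)] = +0.9812
Δλ = -0.4323 rad (taken the short way round)
course = atan2(Δλ, Δψ) = 336.22°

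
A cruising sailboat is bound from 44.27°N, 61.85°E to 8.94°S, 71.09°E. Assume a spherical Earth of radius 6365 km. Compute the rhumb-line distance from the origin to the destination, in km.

Rhumb course C = atan2(Δλ, Δψ) with Δψ = ln[tan(π/4+φ₂/2)/tan(π/4+φ₁/2)] = -1.0201, Δλ = +0.1613 → C = 171.02°
d = R·|Δφ| / |cos C| = 6365·0.92869 / 0.98773 = 5985 km

5985 km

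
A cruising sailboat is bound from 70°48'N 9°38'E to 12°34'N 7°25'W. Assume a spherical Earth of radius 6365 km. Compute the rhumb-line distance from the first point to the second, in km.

Rhumb course C = atan2(Δλ, Δψ) with Δψ = ln[tan(π/4+φ₂/2)/tan(π/4+φ₁/2)] = -1.5559, Δλ = -0.2976 → C = 190.83°
d = R·|Δφ| / |cos C| = 6365·1.01636 / 0.98220 = 6586 km

6586 km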